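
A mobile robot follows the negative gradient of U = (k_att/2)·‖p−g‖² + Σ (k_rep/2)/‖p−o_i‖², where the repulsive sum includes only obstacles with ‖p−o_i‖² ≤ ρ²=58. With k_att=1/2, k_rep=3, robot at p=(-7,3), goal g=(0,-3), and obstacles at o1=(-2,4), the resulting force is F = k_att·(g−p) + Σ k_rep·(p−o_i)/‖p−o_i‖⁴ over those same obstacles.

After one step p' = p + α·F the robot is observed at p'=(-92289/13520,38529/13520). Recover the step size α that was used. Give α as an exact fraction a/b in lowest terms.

α = 1/20

F_att = 1/2·(g−p) = 1/2·(7,-6) = (3.5000,-3.0000)
o1: d²=26 ≤ ρ²=58; F_rep = 3·(-5,-1)/26² = (-0.0222,-0.0044)
F = F_att + ΣF_rep = (3.4778,-3.0044)
Δp = p'−p = (0.1739,-0.1502); α = Δx/Fx = (2351/13520) / (2351/676) = 1/20
check: Δy/Fy = (-2031/13520) / (-2031/676) = 1/20 ✓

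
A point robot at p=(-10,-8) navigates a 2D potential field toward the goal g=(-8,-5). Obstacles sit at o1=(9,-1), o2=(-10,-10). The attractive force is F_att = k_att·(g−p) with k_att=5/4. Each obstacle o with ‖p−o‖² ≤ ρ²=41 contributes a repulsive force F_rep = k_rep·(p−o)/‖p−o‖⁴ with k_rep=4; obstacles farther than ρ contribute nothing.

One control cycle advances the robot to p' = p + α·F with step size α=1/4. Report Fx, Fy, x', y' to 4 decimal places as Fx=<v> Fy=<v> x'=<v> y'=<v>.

Fx=2.5000 Fy=4.2500 x'=-9.3750 y'=-6.9375

F_att = 5/4·(g−p) = 5/4·(2,3) = (2.5000,3.7500)
o1: d²=410 > ρ²=41 → inactive
o2: d²=4 ≤ ρ²=41; F_rep = 4·(0,2)/4² = (0.0000,0.5000)
F = F_att + ΣF_rep = (2.5000,4.2500)
p' = p + 1/4·F = (-9.3750,-6.9375)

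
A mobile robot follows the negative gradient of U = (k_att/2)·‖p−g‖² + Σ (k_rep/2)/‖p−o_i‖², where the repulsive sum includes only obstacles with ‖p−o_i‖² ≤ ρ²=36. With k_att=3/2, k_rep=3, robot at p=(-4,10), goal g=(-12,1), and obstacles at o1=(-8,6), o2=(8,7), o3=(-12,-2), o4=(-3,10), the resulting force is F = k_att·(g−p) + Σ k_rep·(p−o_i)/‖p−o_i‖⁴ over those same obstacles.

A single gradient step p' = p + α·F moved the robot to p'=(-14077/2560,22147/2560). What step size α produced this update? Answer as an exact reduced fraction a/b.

F_att = 3/2·(g−p) = 3/2·(-8,-9) = (-12.0000,-13.5000)
o1: d²=32 ≤ ρ²=36; F_rep = 3·(4,4)/32² = (0.0117,0.0117)
o2: d²=153 > ρ²=36 → inactive
o3: d²=208 > ρ²=36 → inactive
o4: d²=1 ≤ ρ²=36; F_rep = 3·(-1,0)/1² = (-3.0000,0.0000)
F = F_att + ΣF_rep = (-14.9883,-13.4883)
Δp = p'−p = (-1.4988,-1.3488); α = Δx/Fx = (-3837/2560) / (-3837/256) = 1/10
check: Δy/Fy = (-3453/2560) / (-3453/256) = 1/10 ✓

α = 1/10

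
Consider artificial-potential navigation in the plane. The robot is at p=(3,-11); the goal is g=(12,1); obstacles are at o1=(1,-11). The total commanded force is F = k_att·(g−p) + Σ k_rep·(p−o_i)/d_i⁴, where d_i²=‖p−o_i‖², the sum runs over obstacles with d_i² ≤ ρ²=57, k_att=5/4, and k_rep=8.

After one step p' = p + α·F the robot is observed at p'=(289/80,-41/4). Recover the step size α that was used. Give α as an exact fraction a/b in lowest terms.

F_att = 5/4·(g−p) = 5/4·(9,12) = (11.2500,15.0000)
o1: d²=4 ≤ ρ²=57; F_rep = 8·(2,0)/4² = (1.0000,0.0000)
F = F_att + ΣF_rep = (12.2500,15.0000)
Δp = p'−p = (0.6125,0.7500); α = Δx/Fx = (49/80) / (49/4) = 1/20
check: Δy/Fy = (3/4) / (15) = 1/20 ✓

α = 1/20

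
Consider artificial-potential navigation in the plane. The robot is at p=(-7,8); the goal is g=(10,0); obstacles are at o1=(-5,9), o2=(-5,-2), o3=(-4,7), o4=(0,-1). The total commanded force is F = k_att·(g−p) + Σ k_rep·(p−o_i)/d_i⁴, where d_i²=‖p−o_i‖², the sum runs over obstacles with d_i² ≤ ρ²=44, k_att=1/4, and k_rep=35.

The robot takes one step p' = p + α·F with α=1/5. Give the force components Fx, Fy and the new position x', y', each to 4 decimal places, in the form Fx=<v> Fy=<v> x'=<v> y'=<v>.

Fx=0.4000 Fy=-3.0500 x'=-6.9200 y'=7.3900

F_att = 1/4·(g−p) = 1/4·(17,-8) = (4.2500,-2.0000)
o1: d²=5 ≤ ρ²=44; F_rep = 35·(-2,-1)/5² = (-2.8000,-1.4000)
o2: d²=104 > ρ²=44 → inactive
o3: d²=10 ≤ ρ²=44; F_rep = 35·(-3,1)/10² = (-1.0500,0.3500)
o4: d²=130 > ρ²=44 → inactive
F = F_att + ΣF_rep = (0.4000,-3.0500)
p' = p + 1/5·F = (-6.9200,7.3900)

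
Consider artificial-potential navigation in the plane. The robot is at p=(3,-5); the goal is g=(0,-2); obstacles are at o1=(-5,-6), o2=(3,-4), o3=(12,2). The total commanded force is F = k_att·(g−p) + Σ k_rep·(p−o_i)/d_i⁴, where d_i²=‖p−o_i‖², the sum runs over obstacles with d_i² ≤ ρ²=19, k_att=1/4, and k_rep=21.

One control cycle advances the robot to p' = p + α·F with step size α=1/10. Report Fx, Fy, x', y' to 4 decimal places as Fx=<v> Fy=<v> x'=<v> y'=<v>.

F_att = 1/4·(g−p) = 1/4·(-3,3) = (-0.7500,0.7500)
o1: d²=65 > ρ²=19 → inactive
o2: d²=1 ≤ ρ²=19; F_rep = 21·(0,-1)/1² = (0.0000,-21.0000)
o3: d²=130 > ρ²=19 → inactive
F = F_att + ΣF_rep = (-0.7500,-20.2500)
p' = p + 1/10·F = (2.9250,-7.0250)

Fx=-0.7500 Fy=-20.2500 x'=2.9250 y'=-7.0250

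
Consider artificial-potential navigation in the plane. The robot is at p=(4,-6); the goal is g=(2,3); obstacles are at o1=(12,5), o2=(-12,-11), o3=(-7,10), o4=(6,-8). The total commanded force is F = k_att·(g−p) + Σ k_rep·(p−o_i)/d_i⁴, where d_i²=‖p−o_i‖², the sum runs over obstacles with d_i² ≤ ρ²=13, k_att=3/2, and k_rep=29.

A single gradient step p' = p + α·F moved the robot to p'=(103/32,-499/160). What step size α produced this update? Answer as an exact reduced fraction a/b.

α = 1/5

F_att = 3/2·(g−p) = 3/2·(-2,9) = (-3.0000,13.5000)
o1: d²=185 > ρ²=13 → inactive
o2: d²=281 > ρ²=13 → inactive
o3: d²=377 > ρ²=13 → inactive
o4: d²=8 ≤ ρ²=13; F_rep = 29·(-2,2)/8² = (-0.9062,0.9062)
F = F_att + ΣF_rep = (-3.9062,14.4062)
Δp = p'−p = (-0.7812,2.8813); α = Δx/Fx = (-25/32) / (-125/32) = 1/5
check: Δy/Fy = (461/160) / (461/32) = 1/5 ✓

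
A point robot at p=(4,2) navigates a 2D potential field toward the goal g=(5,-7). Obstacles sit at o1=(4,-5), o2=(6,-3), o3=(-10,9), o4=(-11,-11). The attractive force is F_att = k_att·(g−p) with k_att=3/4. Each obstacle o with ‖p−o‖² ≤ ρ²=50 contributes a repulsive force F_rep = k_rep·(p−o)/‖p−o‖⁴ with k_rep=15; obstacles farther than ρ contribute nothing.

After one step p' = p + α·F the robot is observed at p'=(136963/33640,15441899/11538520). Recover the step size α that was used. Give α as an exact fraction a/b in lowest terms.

F_att = 3/4·(g−p) = 3/4·(1,-9) = (0.7500,-6.7500)
o1: d²=49 ≤ ρ²=50; F_rep = 15·(0,7)/49² = (0.0000,0.0437)
o2: d²=29 ≤ ρ²=50; F_rep = 15·(-2,5)/29² = (-0.0357,0.0892)
o3: d²=245 > ρ²=50 → inactive
o4: d²=394 > ρ²=50 → inactive
F = F_att + ΣF_rep = (0.7143,-6.6171)
Δp = p'−p = (0.0714,-0.6617); α = Δx/Fx = (2403/33640) / (2403/3364) = 1/10
check: Δy/Fy = (-7635141/11538520) / (-7635141/1153852) = 1/10 ✓

α = 1/10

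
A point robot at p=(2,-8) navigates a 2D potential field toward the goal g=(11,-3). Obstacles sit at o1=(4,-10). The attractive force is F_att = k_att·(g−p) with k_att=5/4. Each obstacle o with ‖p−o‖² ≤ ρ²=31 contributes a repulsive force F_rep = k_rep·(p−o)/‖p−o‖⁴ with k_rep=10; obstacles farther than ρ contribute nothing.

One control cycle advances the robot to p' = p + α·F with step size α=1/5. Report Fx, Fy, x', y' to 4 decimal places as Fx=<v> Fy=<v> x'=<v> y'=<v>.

Fx=10.9375 Fy=6.5625 x'=4.1875 y'=-6.6875

F_att = 5/4·(g−p) = 5/4·(9,5) = (11.2500,6.2500)
o1: d²=8 ≤ ρ²=31; F_rep = 10·(-2,2)/8² = (-0.3125,0.3125)
F = F_att + ΣF_rep = (10.9375,6.5625)
p' = p + 1/5·F = (4.1875,-6.6875)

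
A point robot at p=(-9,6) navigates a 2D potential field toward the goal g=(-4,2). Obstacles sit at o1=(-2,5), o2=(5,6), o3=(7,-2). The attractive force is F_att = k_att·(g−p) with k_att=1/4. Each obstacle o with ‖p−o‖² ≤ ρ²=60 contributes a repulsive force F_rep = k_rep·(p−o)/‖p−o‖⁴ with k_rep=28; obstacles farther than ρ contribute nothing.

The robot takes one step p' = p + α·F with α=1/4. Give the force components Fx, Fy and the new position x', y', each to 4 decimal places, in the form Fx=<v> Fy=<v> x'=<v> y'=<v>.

Fx=1.1716 Fy=-0.9888 x'=-8.7071 y'=5.7528

F_att = 1/4·(g−p) = 1/4·(5,-4) = (1.2500,-1.0000)
o1: d²=50 ≤ ρ²=60; F_rep = 28·(-7,1)/50² = (-0.0784,0.0112)
o2: d²=196 > ρ²=60 → inactive
o3: d²=320 > ρ²=60 → inactive
F = F_att + ΣF_rep = (1.1716,-0.9888)
p' = p + 1/4·F = (-8.7071,5.7528)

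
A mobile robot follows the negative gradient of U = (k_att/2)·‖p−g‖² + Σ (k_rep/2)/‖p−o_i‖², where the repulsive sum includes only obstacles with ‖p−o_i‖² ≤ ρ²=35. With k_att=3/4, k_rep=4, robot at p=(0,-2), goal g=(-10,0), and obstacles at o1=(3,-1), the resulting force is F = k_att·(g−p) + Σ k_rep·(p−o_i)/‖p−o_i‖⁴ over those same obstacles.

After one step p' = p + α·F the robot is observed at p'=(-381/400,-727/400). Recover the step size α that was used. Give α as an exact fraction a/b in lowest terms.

F_att = 3/4·(g−p) = 3/4·(-10,2) = (-7.5000,1.5000)
o1: d²=10 ≤ ρ²=35; F_rep = 4·(-3,-1)/10² = (-0.1200,-0.0400)
F = F_att + ΣF_rep = (-7.6200,1.4600)
Δp = p'−p = (-0.9525,0.1825); α = Δx/Fx = (-381/400) / (-381/50) = 1/8
check: Δy/Fy = (73/400) / (73/50) = 1/8 ✓

α = 1/8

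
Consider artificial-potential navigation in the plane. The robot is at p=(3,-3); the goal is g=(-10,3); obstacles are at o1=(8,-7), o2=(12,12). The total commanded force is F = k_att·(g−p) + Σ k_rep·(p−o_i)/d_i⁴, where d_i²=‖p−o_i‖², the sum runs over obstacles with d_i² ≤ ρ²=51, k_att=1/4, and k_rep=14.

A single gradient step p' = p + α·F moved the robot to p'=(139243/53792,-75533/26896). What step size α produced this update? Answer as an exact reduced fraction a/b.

F_att = 1/4·(g−p) = 1/4·(-13,6) = (-3.2500,1.5000)
o1: d²=41 ≤ ρ²=51; F_rep = 14·(-5,4)/41² = (-0.0416,0.0333)
o2: d²=306 > ρ²=51 → inactive
F = F_att + ΣF_rep = (-3.2916,1.5333)
Δp = p'−p = (-0.4115,0.1917); α = Δx/Fx = (-22133/53792) / (-22133/6724) = 1/8
check: Δy/Fy = (5155/26896) / (5155/3362) = 1/8 ✓

α = 1/8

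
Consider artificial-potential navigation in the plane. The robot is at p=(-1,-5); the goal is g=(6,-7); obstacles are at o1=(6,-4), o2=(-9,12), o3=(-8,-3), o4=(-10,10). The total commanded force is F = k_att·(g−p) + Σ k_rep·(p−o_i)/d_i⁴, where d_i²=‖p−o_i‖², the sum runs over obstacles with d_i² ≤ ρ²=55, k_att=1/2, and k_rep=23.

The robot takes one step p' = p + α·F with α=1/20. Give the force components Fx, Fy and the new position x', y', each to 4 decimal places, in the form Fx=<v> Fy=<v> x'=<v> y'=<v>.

Fx=3.4929 Fy=-1.0256 x'=-0.8254 y'=-5.0513

F_att = 1/2·(g−p) = 1/2·(7,-2) = (3.5000,-1.0000)
o1: d²=50 ≤ ρ²=55; F_rep = 23·(-7,-1)/50² = (-0.0644,-0.0092)
o2: d²=353 > ρ²=55 → inactive
o3: d²=53 ≤ ρ²=55; F_rep = 23·(7,-2)/53² = (0.0573,-0.0164)
o4: d²=306 > ρ²=55 → inactive
F = F_att + ΣF_rep = (3.4929,-1.0256)
p' = p + 1/20·F = (-0.8254,-5.0513)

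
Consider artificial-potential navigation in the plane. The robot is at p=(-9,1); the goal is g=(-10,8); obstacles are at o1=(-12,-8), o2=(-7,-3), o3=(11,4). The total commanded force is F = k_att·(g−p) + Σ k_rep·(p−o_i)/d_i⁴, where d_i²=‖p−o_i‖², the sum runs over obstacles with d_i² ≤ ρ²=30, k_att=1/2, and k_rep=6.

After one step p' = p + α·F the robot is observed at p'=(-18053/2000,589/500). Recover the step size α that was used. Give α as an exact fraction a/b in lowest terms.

F_att = 1/2·(g−p) = 1/2·(-1,7) = (-0.5000,3.5000)
o1: d²=90 > ρ²=30 → inactive
o2: d²=20 ≤ ρ²=30; F_rep = 6·(-2,4)/20² = (-0.0300,0.0600)
o3: d²=409 > ρ²=30 → inactive
F = F_att + ΣF_rep = (-0.5300,3.5600)
Δp = p'−p = (-0.0265,0.1780); α = Δx/Fx = (-53/2000) / (-53/100) = 1/20
check: Δy/Fy = (89/500) / (89/25) = 1/20 ✓

α = 1/20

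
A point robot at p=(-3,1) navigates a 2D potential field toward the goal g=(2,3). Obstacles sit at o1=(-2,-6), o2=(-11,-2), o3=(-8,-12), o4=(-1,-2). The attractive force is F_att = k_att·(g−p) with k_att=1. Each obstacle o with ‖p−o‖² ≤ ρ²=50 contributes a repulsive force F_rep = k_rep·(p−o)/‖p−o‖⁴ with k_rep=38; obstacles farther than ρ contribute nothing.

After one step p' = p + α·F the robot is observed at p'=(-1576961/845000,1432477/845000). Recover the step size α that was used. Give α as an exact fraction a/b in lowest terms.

F_att = 1·(g−p) = 1·(5,2) = (5.0000,2.0000)
o1: d²=50 ≤ ρ²=50; F_rep = 38·(-1,7)/50² = (-0.0152,0.1064)
o2: d²=73 > ρ²=50 → inactive
o3: d²=194 > ρ²=50 → inactive
o4: d²=13 ≤ ρ²=50; F_rep = 38·(-2,3)/13² = (-0.4497,0.6746)
F = F_att + ΣF_rep = (4.5351,2.7810)
Δp = p'−p = (1.1338,0.6952); α = Δx/Fx = (958039/845000) / (958039/211250) = 1/4
check: Δy/Fy = (587477/845000) / (587477/211250) = 1/4 ✓

α = 1/4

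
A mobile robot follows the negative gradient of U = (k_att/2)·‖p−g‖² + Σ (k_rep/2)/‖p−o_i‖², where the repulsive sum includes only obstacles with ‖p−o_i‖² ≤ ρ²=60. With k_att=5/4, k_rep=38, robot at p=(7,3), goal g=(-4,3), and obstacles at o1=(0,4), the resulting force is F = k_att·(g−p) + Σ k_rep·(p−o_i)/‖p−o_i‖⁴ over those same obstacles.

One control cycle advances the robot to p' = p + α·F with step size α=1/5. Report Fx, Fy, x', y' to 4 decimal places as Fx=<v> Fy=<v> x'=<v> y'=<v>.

F_att = 5/4·(g−p) = 5/4·(-11,0) = (-13.7500,0.0000)
o1: d²=50 ≤ ρ²=60; F_rep = 38·(7,-1)/50² = (0.1064,-0.0152)
F = F_att + ΣF_rep = (-13.6436,-0.0152)
p' = p + 1/5·F = (4.2713,2.9970)

Fx=-13.6436 Fy=-0.0152 x'=4.2713 y'=2.9970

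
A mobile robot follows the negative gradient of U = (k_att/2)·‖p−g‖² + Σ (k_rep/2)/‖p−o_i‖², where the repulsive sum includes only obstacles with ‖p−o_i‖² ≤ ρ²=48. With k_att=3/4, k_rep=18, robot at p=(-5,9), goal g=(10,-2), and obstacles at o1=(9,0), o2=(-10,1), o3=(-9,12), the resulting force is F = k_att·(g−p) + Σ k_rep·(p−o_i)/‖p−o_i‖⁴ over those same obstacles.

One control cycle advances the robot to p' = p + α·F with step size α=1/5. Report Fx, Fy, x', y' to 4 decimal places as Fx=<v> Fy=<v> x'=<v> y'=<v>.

F_att = 3/4·(g−p) = 3/4·(15,-11) = (11.2500,-8.2500)
o1: d²=277 > ρ²=48 → inactive
o2: d²=89 > ρ²=48 → inactive
o3: d²=25 ≤ ρ²=48; F_rep = 18·(4,-3)/25² = (0.1152,-0.0864)
F = F_att + ΣF_rep = (11.3652,-8.3364)
p' = p + 1/5·F = (-2.7270,7.3327)

Fx=11.3652 Fy=-8.3364 x'=-2.7270 y'=7.3327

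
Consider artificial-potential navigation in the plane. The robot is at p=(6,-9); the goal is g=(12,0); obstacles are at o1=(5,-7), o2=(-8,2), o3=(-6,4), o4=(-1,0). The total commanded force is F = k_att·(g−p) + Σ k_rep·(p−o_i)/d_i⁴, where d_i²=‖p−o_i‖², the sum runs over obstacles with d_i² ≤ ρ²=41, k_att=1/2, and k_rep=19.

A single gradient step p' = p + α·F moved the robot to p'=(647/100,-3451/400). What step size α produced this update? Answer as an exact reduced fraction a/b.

α = 1/8

F_att = 1/2·(g−p) = 1/2·(6,9) = (3.0000,4.5000)
o1: d²=5 ≤ ρ²=41; F_rep = 19·(1,-2)/5² = (0.7600,-1.5200)
o2: d²=317 > ρ²=41 → inactive
o3: d²=313 > ρ²=41 → inactive
o4: d²=130 > ρ²=41 → inactive
F = F_att + ΣF_rep = (3.7600,2.9800)
Δp = p'−p = (0.4700,0.3725); α = Δx/Fx = (47/100) / (94/25) = 1/8
check: Δy/Fy = (149/400) / (149/50) = 1/8 ✓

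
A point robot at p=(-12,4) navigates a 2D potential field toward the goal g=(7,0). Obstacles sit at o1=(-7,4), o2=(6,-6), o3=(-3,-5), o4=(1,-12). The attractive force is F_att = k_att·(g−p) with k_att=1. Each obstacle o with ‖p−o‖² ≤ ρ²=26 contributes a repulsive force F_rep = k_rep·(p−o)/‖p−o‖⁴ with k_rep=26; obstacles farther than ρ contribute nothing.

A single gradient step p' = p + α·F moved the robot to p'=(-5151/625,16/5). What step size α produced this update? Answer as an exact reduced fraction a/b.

F_att = 1·(g−p) = 1·(19,-4) = (19.0000,-4.0000)
o1: d²=25 ≤ ρ²=26; F_rep = 26·(-5,0)/25² = (-0.2080,0.0000)
o2: d²=424 > ρ²=26 → inactive
o3: d²=162 > ρ²=26 → inactive
o4: d²=425 > ρ²=26 → inactive
F = F_att + ΣF_rep = (18.7920,-4.0000)
Δp = p'−p = (3.7584,-0.8000); α = Δx/Fx = (2349/625) / (2349/125) = 1/5
check: Δy/Fy = (-4/5) / (-4) = 1/5 ✓

α = 1/5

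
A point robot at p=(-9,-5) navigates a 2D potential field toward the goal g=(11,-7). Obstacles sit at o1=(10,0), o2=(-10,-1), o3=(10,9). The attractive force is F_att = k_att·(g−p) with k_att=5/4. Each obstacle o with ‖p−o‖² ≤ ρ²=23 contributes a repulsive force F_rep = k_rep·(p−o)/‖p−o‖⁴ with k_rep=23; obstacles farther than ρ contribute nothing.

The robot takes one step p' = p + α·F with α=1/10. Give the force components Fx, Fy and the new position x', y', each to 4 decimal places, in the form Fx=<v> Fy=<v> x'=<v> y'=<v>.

F_att = 5/4·(g−p) = 5/4·(20,-2) = (25.0000,-2.5000)
o1: d²=386 > ρ²=23 → inactive
o2: d²=17 ≤ ρ²=23; F_rep = 23·(1,-4)/17² = (0.0796,-0.3183)
o3: d²=557 > ρ²=23 → inactive
F = F_att + ΣF_rep = (25.0796,-2.8183)
p' = p + 1/10·F = (-6.4920,-5.2818)

Fx=25.0796 Fy=-2.8183 x'=-6.4920 y'=-5.2818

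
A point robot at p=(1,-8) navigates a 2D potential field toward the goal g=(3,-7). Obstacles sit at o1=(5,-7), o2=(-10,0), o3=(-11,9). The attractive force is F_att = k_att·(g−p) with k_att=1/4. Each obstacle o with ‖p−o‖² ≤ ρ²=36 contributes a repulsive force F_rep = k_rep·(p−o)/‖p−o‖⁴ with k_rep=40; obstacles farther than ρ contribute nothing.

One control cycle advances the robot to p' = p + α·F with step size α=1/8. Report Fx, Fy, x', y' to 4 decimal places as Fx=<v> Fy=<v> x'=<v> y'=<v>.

F_att = 1/4·(g−p) = 1/4·(2,1) = (0.5000,0.2500)
o1: d²=17 ≤ ρ²=36; F_rep = 40·(-4,-1)/17² = (-0.5536,-0.1384)
o2: d²=185 > ρ²=36 → inactive
o3: d²=433 > ρ²=36 → inactive
F = F_att + ΣF_rep = (-0.0536,0.1116)
p' = p + 1/8·F = (0.9933,-7.9861)

Fx=-0.0536 Fy=0.1116 x'=0.9933 y'=-7.9861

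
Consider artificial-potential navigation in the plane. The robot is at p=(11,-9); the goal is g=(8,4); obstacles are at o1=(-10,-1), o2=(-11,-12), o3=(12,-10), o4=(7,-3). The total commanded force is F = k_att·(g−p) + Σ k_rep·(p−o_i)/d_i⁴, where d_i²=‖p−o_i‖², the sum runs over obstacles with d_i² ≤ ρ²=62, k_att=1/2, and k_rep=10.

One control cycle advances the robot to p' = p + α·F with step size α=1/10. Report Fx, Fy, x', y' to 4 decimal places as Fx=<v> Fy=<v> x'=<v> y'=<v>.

Fx=-3.9852 Fy=8.9778 x'=10.6015 y'=-8.1022

F_att = 1/2·(g−p) = 1/2·(-3,13) = (-1.5000,6.5000)
o1: d²=505 > ρ²=62 → inactive
o2: d²=493 > ρ²=62 → inactive
o3: d²=2 ≤ ρ²=62; F_rep = 10·(-1,1)/2² = (-2.5000,2.5000)
o4: d²=52 ≤ ρ²=62; F_rep = 10·(4,-6)/52² = (0.0148,-0.0222)
F = F_att + ΣF_rep = (-3.9852,8.9778)
p' = p + 1/10·F = (10.6015,-8.1022)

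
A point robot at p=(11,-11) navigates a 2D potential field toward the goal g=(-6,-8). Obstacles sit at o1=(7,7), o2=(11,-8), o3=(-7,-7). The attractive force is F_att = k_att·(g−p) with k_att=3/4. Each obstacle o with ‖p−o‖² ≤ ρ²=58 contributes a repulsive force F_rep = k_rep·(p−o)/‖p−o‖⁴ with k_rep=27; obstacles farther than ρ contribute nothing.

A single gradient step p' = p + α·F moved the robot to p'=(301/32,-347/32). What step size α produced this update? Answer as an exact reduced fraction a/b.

F_att = 3/4·(g−p) = 3/4·(-17,3) = (-12.7500,2.2500)
o1: d²=340 > ρ²=58 → inactive
o2: d²=9 ≤ ρ²=58; F_rep = 27·(0,-3)/9² = (0.0000,-1.0000)
o3: d²=340 > ρ²=58 → inactive
F = F_att + ΣF_rep = (-12.7500,1.2500)
Δp = p'−p = (-1.5938,0.1562); α = Δx/Fx = (-51/32) / (-51/4) = 1/8
check: Δy/Fy = (5/32) / (5/4) = 1/8 ✓

α = 1/8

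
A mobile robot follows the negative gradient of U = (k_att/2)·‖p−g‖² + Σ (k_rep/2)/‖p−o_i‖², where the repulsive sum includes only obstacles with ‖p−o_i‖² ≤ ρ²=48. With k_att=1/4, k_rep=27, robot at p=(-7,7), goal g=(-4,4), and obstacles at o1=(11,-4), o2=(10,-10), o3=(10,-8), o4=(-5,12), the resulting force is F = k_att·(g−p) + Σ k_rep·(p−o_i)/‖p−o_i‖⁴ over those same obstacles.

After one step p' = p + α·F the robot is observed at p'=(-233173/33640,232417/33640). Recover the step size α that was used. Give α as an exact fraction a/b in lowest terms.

α = 1/10

F_att = 1/4·(g−p) = 1/4·(3,-3) = (0.7500,-0.7500)
o1: d²=445 > ρ²=48 → inactive
o2: d²=578 > ρ²=48 → inactive
o3: d²=514 > ρ²=48 → inactive
o4: d²=29 ≤ ρ²=48; F_rep = 27·(-2,-5)/29² = (-0.0642,-0.1605)
F = F_att + ΣF_rep = (0.6858,-0.9105)
Δp = p'−p = (0.0686,-0.0911); α = Δx/Fx = (2307/33640) / (2307/3364) = 1/10
check: Δy/Fy = (-3063/33640) / (-3063/3364) = 1/10 ✓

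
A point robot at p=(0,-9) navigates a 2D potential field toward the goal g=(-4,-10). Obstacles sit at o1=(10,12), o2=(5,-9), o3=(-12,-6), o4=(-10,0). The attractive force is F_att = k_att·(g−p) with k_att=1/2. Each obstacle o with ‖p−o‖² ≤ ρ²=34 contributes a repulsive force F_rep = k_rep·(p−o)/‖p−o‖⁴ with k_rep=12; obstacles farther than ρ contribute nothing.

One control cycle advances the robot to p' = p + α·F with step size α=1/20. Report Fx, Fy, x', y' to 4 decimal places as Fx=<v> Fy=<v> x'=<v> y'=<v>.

F_att = 1/2·(g−p) = 1/2·(-4,-1) = (-2.0000,-0.5000)
o1: d²=541 > ρ²=34 → inactive
o2: d²=25 ≤ ρ²=34; F_rep = 12·(-5,0)/25² = (-0.0960,0.0000)
o3: d²=153 > ρ²=34 → inactive
o4: d²=181 > ρ²=34 → inactive
F = F_att + ΣF_rep = (-2.0960,-0.5000)
p' = p + 1/20·F = (-0.1048,-9.0250)

Fx=-2.0960 Fy=-0.5000 x'=-0.1048 y'=-9.0250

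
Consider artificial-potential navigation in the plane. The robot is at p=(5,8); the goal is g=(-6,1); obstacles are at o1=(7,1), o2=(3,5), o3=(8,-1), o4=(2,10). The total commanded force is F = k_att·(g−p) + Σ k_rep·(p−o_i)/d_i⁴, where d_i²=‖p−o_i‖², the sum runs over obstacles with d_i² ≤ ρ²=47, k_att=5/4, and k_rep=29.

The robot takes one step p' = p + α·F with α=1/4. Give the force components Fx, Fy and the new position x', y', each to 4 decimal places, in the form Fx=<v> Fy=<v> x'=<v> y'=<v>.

F_att = 5/4·(g−p) = 5/4·(-11,-7) = (-13.7500,-8.7500)
o1: d²=53 > ρ²=47 → inactive
o2: d²=13 ≤ ρ²=47; F_rep = 29·(2,3)/13² = (0.3432,0.5148)
o3: d²=90 > ρ²=47 → inactive
o4: d²=13 ≤ ρ²=47; F_rep = 29·(3,-2)/13² = (0.5148,-0.3432)
F = F_att + ΣF_rep = (-12.8920,-8.5784)
p' = p + 1/4·F = (1.7770,5.8554)

Fx=-12.8920 Fy=-8.5784 x'=1.7770 y'=5.8554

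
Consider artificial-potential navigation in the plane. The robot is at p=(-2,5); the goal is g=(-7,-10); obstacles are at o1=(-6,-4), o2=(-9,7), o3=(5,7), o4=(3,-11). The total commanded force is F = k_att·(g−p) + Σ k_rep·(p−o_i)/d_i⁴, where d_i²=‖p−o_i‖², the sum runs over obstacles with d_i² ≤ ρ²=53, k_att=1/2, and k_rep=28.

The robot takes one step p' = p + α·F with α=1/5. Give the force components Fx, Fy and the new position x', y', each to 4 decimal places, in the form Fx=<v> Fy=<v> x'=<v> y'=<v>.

F_att = 1/2·(g−p) = 1/2·(-5,-15) = (-2.5000,-7.5000)
o1: d²=97 > ρ²=53 → inactive
o2: d²=53 ≤ ρ²=53; F_rep = 28·(7,-2)/53² = (0.0698,-0.0199)
o3: d²=53 ≤ ρ²=53; F_rep = 28·(-7,-2)/53² = (-0.0698,-0.0199)
o4: d²=281 > ρ²=53 → inactive
F = F_att + ΣF_rep = (-2.5000,-7.5399)
p' = p + 1/5·F = (-2.5000,3.4920)

Fx=-2.5000 Fy=-7.5399 x'=-2.5000 y'=3.4920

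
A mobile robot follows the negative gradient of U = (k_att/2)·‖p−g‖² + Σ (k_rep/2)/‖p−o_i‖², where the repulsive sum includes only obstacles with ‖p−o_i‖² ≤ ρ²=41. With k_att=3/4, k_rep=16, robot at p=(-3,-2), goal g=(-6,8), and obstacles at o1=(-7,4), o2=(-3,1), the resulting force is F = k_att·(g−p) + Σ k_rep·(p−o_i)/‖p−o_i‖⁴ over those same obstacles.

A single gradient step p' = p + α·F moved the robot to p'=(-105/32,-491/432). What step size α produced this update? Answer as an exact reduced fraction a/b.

F_att = 3/4·(g−p) = 3/4·(-3,10) = (-2.2500,7.5000)
o1: d²=52 > ρ²=41 → inactive
o2: d²=9 ≤ ρ²=41; F_rep = 16·(0,-3)/9² = (0.0000,-0.5926)
F = F_att + ΣF_rep = (-2.2500,6.9074)
Δp = p'−p = (-0.2812,0.8634); α = Δx/Fx = (-9/32) / (-9/4) = 1/8
check: Δy/Fy = (373/432) / (373/54) = 1/8 ✓

α = 1/8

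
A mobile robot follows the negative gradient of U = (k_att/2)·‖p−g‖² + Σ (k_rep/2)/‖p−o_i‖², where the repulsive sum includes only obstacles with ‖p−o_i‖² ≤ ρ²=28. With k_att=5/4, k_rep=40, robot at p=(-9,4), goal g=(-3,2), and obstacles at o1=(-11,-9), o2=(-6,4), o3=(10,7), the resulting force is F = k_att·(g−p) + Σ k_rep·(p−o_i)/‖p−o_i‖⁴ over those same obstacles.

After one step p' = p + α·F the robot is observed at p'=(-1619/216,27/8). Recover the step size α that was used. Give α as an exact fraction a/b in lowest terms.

α = 1/4

F_att = 5/4·(g−p) = 5/4·(6,-2) = (7.5000,-2.5000)
o1: d²=173 > ρ²=28 → inactive
o2: d²=9 ≤ ρ²=28; F_rep = 40·(-3,0)/9² = (-1.4815,0.0000)
o3: d²=370 > ρ²=28 → inactive
F = F_att + ΣF_rep = (6.0185,-2.5000)
Δp = p'−p = (1.5046,-0.6250); α = Δx/Fx = (325/216) / (325/54) = 1/4
check: Δy/Fy = (-5/8) / (-5/2) = 1/4 ✓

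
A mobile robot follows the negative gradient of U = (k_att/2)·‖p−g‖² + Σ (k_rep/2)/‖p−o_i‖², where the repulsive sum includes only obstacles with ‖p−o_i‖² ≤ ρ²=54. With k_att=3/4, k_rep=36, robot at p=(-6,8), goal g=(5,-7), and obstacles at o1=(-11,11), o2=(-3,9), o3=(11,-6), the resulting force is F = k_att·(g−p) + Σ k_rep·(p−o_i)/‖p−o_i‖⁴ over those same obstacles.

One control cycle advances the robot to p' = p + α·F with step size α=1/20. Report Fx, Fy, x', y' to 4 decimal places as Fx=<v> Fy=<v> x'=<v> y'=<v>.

Fx=7.3257 Fy=-11.7034 x'=-5.6337 y'=7.4148

F_att = 3/4·(g−p) = 3/4·(11,-15) = (8.2500,-11.2500)
o1: d²=34 ≤ ρ²=54; F_rep = 36·(5,-3)/34² = (0.1557,-0.0934)
o2: d²=10 ≤ ρ²=54; F_rep = 36·(-3,-1)/10² = (-1.0800,-0.3600)
o3: d²=485 > ρ²=54 → inactive
F = F_att + ΣF_rep = (7.3257,-11.7034)
p' = p + 1/20·F = (-5.6337,7.4148)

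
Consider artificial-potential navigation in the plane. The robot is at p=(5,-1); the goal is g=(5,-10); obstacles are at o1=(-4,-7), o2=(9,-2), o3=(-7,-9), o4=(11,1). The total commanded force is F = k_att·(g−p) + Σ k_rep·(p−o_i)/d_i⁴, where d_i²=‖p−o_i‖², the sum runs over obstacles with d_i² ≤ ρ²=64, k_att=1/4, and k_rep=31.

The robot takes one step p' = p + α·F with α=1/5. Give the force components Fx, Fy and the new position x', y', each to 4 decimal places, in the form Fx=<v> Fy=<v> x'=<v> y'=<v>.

Fx=-0.5453 Fy=-2.1815 x'=4.8909 y'=-1.4363

F_att = 1/4·(g−p) = 1/4·(0,-9) = (0.0000,-2.2500)
o1: d²=117 > ρ²=64 → inactive
o2: d²=17 ≤ ρ²=64; F_rep = 31·(-4,1)/17² = (-0.4291,0.1073)
o3: d²=208 > ρ²=64 → inactive
o4: d²=40 ≤ ρ²=64; F_rep = 31·(-6,-2)/40² = (-0.1163,-0.0387)
F = F_att + ΣF_rep = (-0.5453,-2.1815)
p' = p + 1/5·F = (4.8909,-1.4363)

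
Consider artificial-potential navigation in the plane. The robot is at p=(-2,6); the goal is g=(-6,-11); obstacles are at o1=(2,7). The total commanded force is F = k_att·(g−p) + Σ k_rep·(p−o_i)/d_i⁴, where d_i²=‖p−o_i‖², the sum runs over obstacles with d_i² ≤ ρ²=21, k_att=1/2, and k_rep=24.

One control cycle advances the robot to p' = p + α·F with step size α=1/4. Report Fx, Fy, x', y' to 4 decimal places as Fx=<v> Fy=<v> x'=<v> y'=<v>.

F_att = 1/2·(g−p) = 1/2·(-4,-17) = (-2.0000,-8.5000)
o1: d²=17 ≤ ρ²=21; F_rep = 24·(-4,-1)/17² = (-0.3322,-0.0830)
F = F_att + ΣF_rep = (-2.3322,-8.5830)
p' = p + 1/4·F = (-2.5830,3.8542)

Fx=-2.3322 Fy=-8.5830 x'=-2.5830 y'=3.8542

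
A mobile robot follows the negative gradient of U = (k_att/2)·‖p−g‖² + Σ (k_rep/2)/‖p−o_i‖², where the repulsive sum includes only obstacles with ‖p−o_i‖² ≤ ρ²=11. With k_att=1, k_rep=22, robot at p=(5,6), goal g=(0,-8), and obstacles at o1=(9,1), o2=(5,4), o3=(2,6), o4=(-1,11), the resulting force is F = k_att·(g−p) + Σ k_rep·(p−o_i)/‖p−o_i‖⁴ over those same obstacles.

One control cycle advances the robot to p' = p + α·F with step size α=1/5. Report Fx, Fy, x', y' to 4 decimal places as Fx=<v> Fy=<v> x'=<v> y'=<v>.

Fx=-4.1852 Fy=-11.2500 x'=4.1630 y'=3.7500

F_att = 1·(g−p) = 1·(-5,-14) = (-5.0000,-14.0000)
o1: d²=41 > ρ²=11 → inactive
o2: d²=4 ≤ ρ²=11; F_rep = 22·(0,2)/4² = (0.0000,2.7500)
o3: d²=9 ≤ ρ²=11; F_rep = 22·(3,0)/9² = (0.8148,0.0000)
o4: d²=61 > ρ²=11 → inactive
F = F_att + ΣF_rep = (-4.1852,-11.2500)
p' = p + 1/5·F = (4.1630,3.7500)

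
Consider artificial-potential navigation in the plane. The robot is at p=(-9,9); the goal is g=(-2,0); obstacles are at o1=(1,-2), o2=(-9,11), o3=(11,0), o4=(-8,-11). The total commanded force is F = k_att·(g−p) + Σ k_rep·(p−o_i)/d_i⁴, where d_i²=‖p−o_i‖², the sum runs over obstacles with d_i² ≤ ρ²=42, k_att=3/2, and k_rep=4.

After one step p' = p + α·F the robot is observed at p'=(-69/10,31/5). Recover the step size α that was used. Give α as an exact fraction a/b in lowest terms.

F_att = 3/2·(g−p) = 3/2·(7,-9) = (10.5000,-13.5000)
o1: d²=221 > ρ²=42 → inactive
o2: d²=4 ≤ ρ²=42; F_rep = 4·(0,-2)/4² = (0.0000,-0.5000)
o3: d²=481 > ρ²=42 → inactive
o4: d²=401 > ρ²=42 → inactive
F = F_att + ΣF_rep = (10.5000,-14.0000)
Δp = p'−p = (2.1000,-2.8000); α = Δx/Fx = (21/10) / (21/2) = 1/5
check: Δy/Fy = (-14/5) / (-14) = 1/5 ✓

α = 1/5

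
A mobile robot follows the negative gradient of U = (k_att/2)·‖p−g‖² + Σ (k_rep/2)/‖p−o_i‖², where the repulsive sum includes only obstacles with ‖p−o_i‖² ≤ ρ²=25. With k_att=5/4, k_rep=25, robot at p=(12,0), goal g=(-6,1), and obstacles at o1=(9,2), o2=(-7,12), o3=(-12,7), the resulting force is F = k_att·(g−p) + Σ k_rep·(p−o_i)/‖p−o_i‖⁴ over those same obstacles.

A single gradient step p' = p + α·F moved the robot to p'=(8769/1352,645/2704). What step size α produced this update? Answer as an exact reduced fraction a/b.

α = 1/4

F_att = 5/4·(g−p) = 5/4·(-18,1) = (-22.5000,1.2500)
o1: d²=13 ≤ ρ²=25; F_rep = 25·(3,-2)/13² = (0.4438,-0.2959)
o2: d²=505 > ρ²=25 → inactive
o3: d²=625 > ρ²=25 → inactive
F = F_att + ΣF_rep = (-22.0562,0.9541)
Δp = p'−p = (-5.5141,0.2385); α = Δx/Fx = (-7455/1352) / (-7455/338) = 1/4
check: Δy/Fy = (645/2704) / (645/676) = 1/4 ✓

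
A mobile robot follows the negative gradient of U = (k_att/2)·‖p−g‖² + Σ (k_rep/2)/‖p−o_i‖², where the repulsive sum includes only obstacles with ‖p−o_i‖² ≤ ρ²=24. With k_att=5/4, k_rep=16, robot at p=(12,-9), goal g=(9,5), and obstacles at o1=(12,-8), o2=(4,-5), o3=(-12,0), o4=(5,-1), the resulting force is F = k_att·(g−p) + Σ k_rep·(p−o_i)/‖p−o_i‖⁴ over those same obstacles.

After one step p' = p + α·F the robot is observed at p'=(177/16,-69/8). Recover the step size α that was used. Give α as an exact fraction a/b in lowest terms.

α = 1/4

F_att = 5/4·(g−p) = 5/4·(-3,14) = (-3.7500,17.5000)
o1: d²=1 ≤ ρ²=24; F_rep = 16·(0,-1)/1² = (0.0000,-16.0000)
o2: d²=80 > ρ²=24 → inactive
o3: d²=657 > ρ²=24 → inactive
o4: d²=113 > ρ²=24 → inactive
F = F_att + ΣF_rep = (-3.7500,1.5000)
Δp = p'−p = (-0.9375,0.3750); α = Δx/Fx = (-15/16) / (-15/4) = 1/4
check: Δy/Fy = (3/8) / (3/2) = 1/4 ✓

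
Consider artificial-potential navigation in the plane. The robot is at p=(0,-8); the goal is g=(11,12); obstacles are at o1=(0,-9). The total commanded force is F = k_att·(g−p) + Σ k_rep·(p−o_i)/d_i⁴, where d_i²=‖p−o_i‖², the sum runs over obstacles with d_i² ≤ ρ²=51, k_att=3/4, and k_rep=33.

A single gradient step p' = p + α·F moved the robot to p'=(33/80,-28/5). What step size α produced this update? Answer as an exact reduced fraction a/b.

F_att = 3/4·(g−p) = 3/4·(11,20) = (8.2500,15.0000)
o1: d²=1 ≤ ρ²=51; F_rep = 33·(0,1)/1² = (0.0000,33.0000)
F = F_att + ΣF_rep = (8.2500,48.0000)
Δp = p'−p = (0.4125,2.4000); α = Δx/Fx = (33/80) / (33/4) = 1/20
check: Δy/Fy = (12/5) / (48) = 1/20 ✓

α = 1/20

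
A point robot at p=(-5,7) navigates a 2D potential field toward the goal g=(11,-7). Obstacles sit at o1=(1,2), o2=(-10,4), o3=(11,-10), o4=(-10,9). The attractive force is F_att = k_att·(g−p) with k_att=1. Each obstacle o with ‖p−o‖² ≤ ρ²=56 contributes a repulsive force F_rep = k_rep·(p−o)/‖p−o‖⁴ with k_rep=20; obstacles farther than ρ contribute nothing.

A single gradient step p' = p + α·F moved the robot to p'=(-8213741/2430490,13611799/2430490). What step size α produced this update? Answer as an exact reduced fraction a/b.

α = 1/10

F_att = 1·(g−p) = 1·(16,-14) = (16.0000,-14.0000)
o1: d²=61 > ρ²=56 → inactive
o2: d²=34 ≤ ρ²=56; F_rep = 20·(5,3)/34² = (0.0865,0.0519)
o3: d²=545 > ρ²=56 → inactive
o4: d²=29 ≤ ρ²=56; F_rep = 20·(5,-2)/29² = (0.1189,-0.0476)
F = F_att + ΣF_rep = (16.2054,-13.9957)
Δp = p'−p = (1.6205,-1.3996); α = Δx/Fx = (3938709/2430490) / (3938709/243049) = 1/10
check: Δy/Fy = (-3401631/2430490) / (-3401631/243049) = 1/10 ✓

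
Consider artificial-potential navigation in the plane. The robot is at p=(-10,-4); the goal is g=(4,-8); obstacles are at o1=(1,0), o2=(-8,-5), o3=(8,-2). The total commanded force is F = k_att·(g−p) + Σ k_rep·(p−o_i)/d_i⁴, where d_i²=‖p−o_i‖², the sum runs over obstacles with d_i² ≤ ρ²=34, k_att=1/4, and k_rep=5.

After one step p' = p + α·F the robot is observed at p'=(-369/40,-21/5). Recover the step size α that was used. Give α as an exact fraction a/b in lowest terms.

α = 1/4

F_att = 1/4·(g−p) = 1/4·(14,-4) = (3.5000,-1.0000)
o1: d²=137 > ρ²=34 → inactive
o2: d²=5 ≤ ρ²=34; F_rep = 5·(-2,1)/5² = (-0.4000,0.2000)
o3: d²=328 > ρ²=34 → inactive
F = F_att + ΣF_rep = (3.1000,-0.8000)
Δp = p'−p = (0.7750,-0.2000); α = Δx/Fx = (31/40) / (31/10) = 1/4
check: Δy/Fy = (-1/5) / (-4/5) = 1/4 ✓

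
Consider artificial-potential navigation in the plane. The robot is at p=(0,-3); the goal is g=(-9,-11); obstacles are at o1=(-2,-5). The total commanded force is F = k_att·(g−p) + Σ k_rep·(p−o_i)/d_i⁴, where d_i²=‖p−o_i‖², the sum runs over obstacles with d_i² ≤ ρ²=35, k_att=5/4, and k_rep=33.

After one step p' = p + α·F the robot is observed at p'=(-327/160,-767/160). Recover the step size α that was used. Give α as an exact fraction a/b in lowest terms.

F_att = 5/4·(g−p) = 5/4·(-9,-8) = (-11.2500,-10.0000)
o1: d²=8 ≤ ρ²=35; F_rep = 33·(2,2)/8² = (1.0312,1.0312)
F = F_att + ΣF_rep = (-10.2188,-8.9688)
Δp = p'−p = (-2.0438,-1.7937); α = Δx/Fx = (-327/160) / (-327/32) = 1/5
check: Δy/Fy = (-287/160) / (-287/32) = 1/5 ✓

α = 1/5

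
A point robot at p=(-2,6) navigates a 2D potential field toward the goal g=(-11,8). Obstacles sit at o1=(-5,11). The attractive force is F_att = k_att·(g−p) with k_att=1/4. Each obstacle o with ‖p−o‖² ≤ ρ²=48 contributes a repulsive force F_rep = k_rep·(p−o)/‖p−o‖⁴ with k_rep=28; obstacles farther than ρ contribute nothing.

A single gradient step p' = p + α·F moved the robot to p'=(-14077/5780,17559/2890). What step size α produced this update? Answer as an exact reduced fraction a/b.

F_att = 1/4·(g−p) = 1/4·(-9,2) = (-2.2500,0.5000)
o1: d²=34 ≤ ρ²=48; F_rep = 28·(3,-5)/34² = (0.0727,-0.1211)
F = F_att + ΣF_rep = (-2.1773,0.3789)
Δp = p'−p = (-0.4355,0.0758); α = Δx/Fx = (-2517/5780) / (-2517/1156) = 1/5
check: Δy/Fy = (219/2890) / (219/578) = 1/5 ✓

α = 1/5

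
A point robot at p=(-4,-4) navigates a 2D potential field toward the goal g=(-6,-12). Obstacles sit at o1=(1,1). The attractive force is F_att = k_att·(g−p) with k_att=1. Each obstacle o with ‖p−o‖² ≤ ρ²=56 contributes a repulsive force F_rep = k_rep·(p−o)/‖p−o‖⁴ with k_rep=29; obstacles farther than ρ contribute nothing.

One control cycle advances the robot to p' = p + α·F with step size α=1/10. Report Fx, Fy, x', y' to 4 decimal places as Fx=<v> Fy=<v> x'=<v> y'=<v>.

Fx=-2.0580 Fy=-8.0580 x'=-4.2058 y'=-4.8058

F_att = 1·(g−p) = 1·(-2,-8) = (-2.0000,-8.0000)
o1: d²=50 ≤ ρ²=56; F_rep = 29·(-5,-5)/50² = (-0.0580,-0.0580)
F = F_att + ΣF_rep = (-2.0580,-8.0580)
p' = p + 1/10·F = (-4.2058,-4.8058)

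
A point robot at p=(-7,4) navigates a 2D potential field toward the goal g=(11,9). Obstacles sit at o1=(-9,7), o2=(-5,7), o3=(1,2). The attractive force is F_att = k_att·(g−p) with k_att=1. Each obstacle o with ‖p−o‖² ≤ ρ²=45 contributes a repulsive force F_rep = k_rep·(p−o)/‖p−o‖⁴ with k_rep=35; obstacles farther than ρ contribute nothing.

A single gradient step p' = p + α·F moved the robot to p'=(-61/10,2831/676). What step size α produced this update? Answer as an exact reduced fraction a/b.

F_att = 1·(g−p) = 1·(18,5) = (18.0000,5.0000)
o1: d²=13 ≤ ρ²=45; F_rep = 35·(2,-3)/13² = (0.4142,-0.6213)
o2: d²=13 ≤ ρ²=45; F_rep = 35·(-2,-3)/13² = (-0.4142,-0.6213)
o3: d²=68 > ρ²=45 → inactive
F = F_att + ΣF_rep = (18.0000,3.7574)
Δp = p'−p = (0.9000,0.1879); α = Δx/Fx = (9/10) / (18) = 1/20
check: Δy/Fy = (127/676) / (635/169) = 1/20 ✓

α = 1/20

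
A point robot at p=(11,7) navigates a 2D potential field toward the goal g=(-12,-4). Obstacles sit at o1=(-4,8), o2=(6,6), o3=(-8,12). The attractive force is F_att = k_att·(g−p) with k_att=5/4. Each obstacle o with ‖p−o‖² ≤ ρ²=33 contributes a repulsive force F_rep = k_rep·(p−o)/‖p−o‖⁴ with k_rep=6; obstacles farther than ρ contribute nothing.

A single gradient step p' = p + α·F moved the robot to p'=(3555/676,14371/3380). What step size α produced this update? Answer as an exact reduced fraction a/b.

F_att = 5/4·(g−p) = 5/4·(-23,-11) = (-28.7500,-13.7500)
o1: d²=226 > ρ²=33 → inactive
o2: d²=26 ≤ ρ²=33; F_rep = 6·(5,1)/26² = (0.0444,0.0089)
o3: d²=386 > ρ²=33 → inactive
F = F_att + ΣF_rep = (-28.7056,-13.7411)
Δp = p'−p = (-5.7411,-2.7482); α = Δx/Fx = (-3881/676) / (-19405/676) = 1/5
check: Δy/Fy = (-9289/3380) / (-9289/676) = 1/5 ✓

α = 1/5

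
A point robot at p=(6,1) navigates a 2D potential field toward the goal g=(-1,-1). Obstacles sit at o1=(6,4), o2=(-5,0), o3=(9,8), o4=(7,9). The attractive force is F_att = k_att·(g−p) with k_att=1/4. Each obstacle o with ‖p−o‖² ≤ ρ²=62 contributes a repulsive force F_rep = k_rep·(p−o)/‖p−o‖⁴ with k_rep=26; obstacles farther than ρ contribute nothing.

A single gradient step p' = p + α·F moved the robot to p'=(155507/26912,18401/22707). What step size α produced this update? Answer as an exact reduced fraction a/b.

F_att = 1/4·(g−p) = 1/4·(-7,-2) = (-1.7500,-0.5000)
o1: d²=9 ≤ ρ²=62; F_rep = 26·(0,-3)/9² = (0.0000,-0.9630)
o2: d²=122 > ρ²=62 → inactive
o3: d²=58 ≤ ρ²=62; F_rep = 26·(-3,-7)/58² = (-0.0232,-0.0541)
o4: d²=65 > ρ²=62 → inactive
F = F_att + ΣF_rep = (-1.7732,-1.5171)
Δp = p'−p = (-0.2216,-0.1896); α = Δx/Fx = (-5965/26912) / (-5965/3364) = 1/8
check: Δy/Fy = (-4306/22707) / (-34448/22707) = 1/8 ✓

α = 1/8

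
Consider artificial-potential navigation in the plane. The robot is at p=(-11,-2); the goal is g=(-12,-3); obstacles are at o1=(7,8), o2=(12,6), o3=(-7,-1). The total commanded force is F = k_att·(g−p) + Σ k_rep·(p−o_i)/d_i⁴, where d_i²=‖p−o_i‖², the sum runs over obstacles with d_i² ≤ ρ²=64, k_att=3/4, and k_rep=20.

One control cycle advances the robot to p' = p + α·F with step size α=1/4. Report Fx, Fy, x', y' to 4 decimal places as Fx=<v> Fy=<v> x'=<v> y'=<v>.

F_att = 3/4·(g−p) = 3/4·(-1,-1) = (-0.7500,-0.7500)
o1: d²=424 > ρ²=64 → inactive
o2: d²=593 > ρ²=64 → inactive
o3: d²=17 ≤ ρ²=64; F_rep = 20·(-4,-1)/17² = (-0.2768,-0.0692)
F = F_att + ΣF_rep = (-1.0268,-0.8192)
p' = p + 1/4·F = (-11.2567,-2.2048)

Fx=-1.0268 Fy=-0.8192 x'=-11.2567 y'=-2.2048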